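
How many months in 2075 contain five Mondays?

4

A month has five Mondays exactly when Monday falls within its first (length − 28) days.
Jan: 31 days, starts Tue → 5 of Tue, Wed, Thu
Feb: 28 days, starts Fri → 5 of (none)
Mar: 31 days, starts Fri → 5 of Fri, Sat, Sun
Apr: 30 days, starts Mon → 5 of Mon, Tue ✓
May: 31 days, starts Wed → 5 of Wed, Thu, Fri
Jun: 30 days, starts Sat → 5 of Sat, Sun
Jul: 31 days, starts Mon → 5 of Mon, Tue, Wed ✓
Aug: 31 days, starts Thu → 5 of Thu, Fri, Sat
Sep: 30 days, starts Sun → 5 of Sun, Mon ✓
Oct: 31 days, starts Tue → 5 of Tue, Wed, Thu
Nov: 30 days, starts Fri → 5 of Fri, Sat
Dec: 31 days, starts Sun → 5 of Sun, Mon, Tue ✓
Months with five Mondays: Apr, Jul, Sep, Dec.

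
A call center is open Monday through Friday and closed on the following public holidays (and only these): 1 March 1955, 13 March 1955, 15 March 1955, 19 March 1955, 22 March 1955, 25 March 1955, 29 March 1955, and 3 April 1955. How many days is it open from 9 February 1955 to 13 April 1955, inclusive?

41

9 February 1955 is a Wednesday.
From 9 February 1955 to 13 April 1955 is 64 days inclusive.
64 = 7 × 9 + 1, so there are 9 full weeks plus 1 extra day.
Each full week contributes 5 weekdays (Mon–Fri): 9 × 5 = 45.
The 1 extra day is Wednesday — 1 of them qualifies.
Total: 45 + 1 = 46.
Holidays: 1 March 1955 (Tue); 13 March 1955 (Sun); 15 March 1955 (Tue); 19 March 1955 (Sat); 22 March 1955 (Tue); 25 March 1955 (Fri); 29 March 1955 (Tue); 3 April 1955 (Sun).
5 of the 8 holidays fall on weekdays; the rest are weekends and were already excluded.
Business days: 46 − 5 = 41.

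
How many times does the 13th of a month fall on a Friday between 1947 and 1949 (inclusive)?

4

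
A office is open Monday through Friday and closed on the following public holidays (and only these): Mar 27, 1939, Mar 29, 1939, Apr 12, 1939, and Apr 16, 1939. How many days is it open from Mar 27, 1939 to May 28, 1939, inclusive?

Mar 27, 1939 is a Monday.
From Mar 27, 1939 to May 28, 1939 is 63 days inclusive.
63 = 7 × 9, so the span is exactly 9 full weeks.
Each full week contributes 5 weekdays (Mon–Fri): 9 × 5 = 45.
Holidays: Mar 27, 1939 (Mon); Mar 29, 1939 (Wed); Apr 12, 1939 (Wed); Apr 16, 1939 (Sun).
3 of the 4 holidays fall on weekdays; the rest are weekends and were already excluded.
Business days: 45 − 3 = 42.

42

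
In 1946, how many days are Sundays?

52

January 1, 1946 is a Tuesday.
That's 365 days from start to end, counting both.
365 = 7 × 52 + 1, so there are 52 full weeks plus 1 extra day.
Each full week contributes one Sunday: 52 so far.
The 1 extra day is Tue — none qualify.
Total: 52 + 0 = 52.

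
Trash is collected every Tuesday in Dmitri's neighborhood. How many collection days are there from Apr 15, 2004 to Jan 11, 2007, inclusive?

Apr 15, 2004 is a Thursday.
That's 1002 days from start to end, counting both.
1002 = 7 × 143 + 1, so there are 143 full weeks plus 1 extra day.
Each full week contributes one Tuesday: 143 so far.
The 1 extra day is Thu — none qualify.
Total: 143 + 0 = 143.

143 Tuesdays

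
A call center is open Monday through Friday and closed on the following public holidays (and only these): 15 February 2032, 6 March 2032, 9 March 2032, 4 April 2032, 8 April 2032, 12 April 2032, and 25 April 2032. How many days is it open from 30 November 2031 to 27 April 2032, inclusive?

30 November 2031 is a Sunday.
That's 150 days from start to end, counting both.
150 = 7 × 21 + 3, so there are 21 full weeks plus 3 extra days.
Each full week contributes 5 weekdays (Mon–Fri): 21 × 5 = 105.
The 3 extra days are Sunday, Monday, Tuesday — 2 of them qualify.
Total: 105 + 2 = 107.
Holidays: 15 February 2032 (Sun); 6 March 2032 (Sat); 9 March 2032 (Tue); 4 April 2032 (Sun); 8 April 2032 (Thu); 12 April 2032 (Mon); 25 April 2032 (Sun).
3 of the 7 holidays fall on weekdays; the rest are weekends and were already excluded.
Business days: 107 − 3 = 104.

104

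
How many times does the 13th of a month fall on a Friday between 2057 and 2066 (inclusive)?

Friday-the-13ths by year:
2057: Apr, Jul
2058: Sep, Dec
2059: Jun
2060: Feb, Aug
2061: May
2062: Jan, Oct
2063: Apr, Jul
2064: Jun
2065: Feb, Mar, Nov
2066: Aug

17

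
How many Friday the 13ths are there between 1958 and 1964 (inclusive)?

Friday-the-13ths by year:
1958: Jun
1959: Feb, Mar, Nov
1960: May
1961: Jan, Oct
1962: Apr, Jul
1963: Sep, Dec
1964: Mar, Nov

13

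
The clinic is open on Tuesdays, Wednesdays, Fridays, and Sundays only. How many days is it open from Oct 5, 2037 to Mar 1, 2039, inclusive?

Oct 5, 2037 is a Monday.
From Oct 5, 2037 to Mar 1, 2039 is 513 days inclusive.
513 = 7 × 73 + 2, so there are 73 full weeks plus 2 extra days.
Each full week contributes 4 days from the set (Tue, Wed, Fri, Sun): 73 × 4 = 292.
The 2 extra days are Mon, Tue — 1 of them qualifies.
Total: 292 + 1 = 293.

293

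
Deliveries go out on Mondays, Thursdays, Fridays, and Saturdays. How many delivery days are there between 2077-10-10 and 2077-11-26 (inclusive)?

27

2077-10-10 is a Sunday.
That's 48 days from start to end, counting both.
48 = 7 × 6 + 6, so there are 6 full weeks plus 6 extra days.
Each full week contributes 4 days from the set (Mon, Thu, Fri, Sat): 6 × 4 = 24.
The 6 extra days are Sunday, Monday, Tuesday, Wednesday, Thursday, Friday — 3 of them qualify.
Total: 24 + 3 = 27.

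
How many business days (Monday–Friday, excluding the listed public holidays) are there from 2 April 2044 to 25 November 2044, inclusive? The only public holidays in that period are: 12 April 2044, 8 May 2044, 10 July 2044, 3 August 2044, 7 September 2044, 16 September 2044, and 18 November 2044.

165

2 April 2044 is a Saturday.
From 2 April 2044 to 25 November 2044 is 238 days inclusive.
238 = 7 × 34, so the span is exactly 34 full weeks.
Each full week contributes 5 weekdays (Mon–Fri): 34 × 5 = 170.
Total: 170.
Holidays: 12 April 2044 (Tue); 8 May 2044 (Sun); 10 July 2044 (Sun); 3 August 2044 (Wed); 7 September 2044 (Wed); 16 September 2044 (Fri); 18 November 2044 (Fri).
5 of the 7 holidays fall on weekdays; the rest are weekends and were already excluded.
Business days: 170 − 5 = 165.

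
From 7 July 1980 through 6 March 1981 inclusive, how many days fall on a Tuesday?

35 Tuesdays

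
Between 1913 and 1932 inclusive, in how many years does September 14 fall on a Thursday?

2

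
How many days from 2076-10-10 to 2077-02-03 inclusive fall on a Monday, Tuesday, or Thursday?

2076-10-10 is a Saturday.
That's 117 days from start to end, counting both.
117 = 7 × 16 + 5, so there are 16 full weeks plus 5 extra days.
Each full week contributes 3 days from the set (Mon, Tue, Thu): 16 × 3 = 48.
The 5 extra days are Sat, Sun, Mon, Tue, Wed — 2 of them qualify.
Total: 48 + 2 = 50.

50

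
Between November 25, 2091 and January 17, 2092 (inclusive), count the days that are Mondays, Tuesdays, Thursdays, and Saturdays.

31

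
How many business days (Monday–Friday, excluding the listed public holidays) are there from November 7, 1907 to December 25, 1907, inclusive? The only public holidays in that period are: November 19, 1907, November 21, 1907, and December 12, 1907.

November 7, 1907 is a Thursday.
That's 49 days from start to end, counting both.
49 = 7 × 7, so the span is exactly 7 full weeks.
Each full week contributes 5 weekdays (Mon–Fri): 7 × 5 = 35.
Holidays: November 19, 1907 (Tue); November 21, 1907 (Thu); December 12, 1907 (Thu).
All 3 holidays fall on weekdays, so subtract 3.
Business days: 35 − 3 = 32.

32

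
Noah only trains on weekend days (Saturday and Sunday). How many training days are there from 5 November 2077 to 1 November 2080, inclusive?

312

5 November 2077 is a Friday.
From 5 November 2077 to 1 November 2080 is 1093 days inclusive.
1093 = 7 × 156 + 1, so there are 156 full weeks plus 1 extra day.
Each full week contributes 2 weekend days (Sat, Sun): 156 × 2 = 312.
The 1 extra day is Fri — none qualify.
Total: 312 + 0 = 312.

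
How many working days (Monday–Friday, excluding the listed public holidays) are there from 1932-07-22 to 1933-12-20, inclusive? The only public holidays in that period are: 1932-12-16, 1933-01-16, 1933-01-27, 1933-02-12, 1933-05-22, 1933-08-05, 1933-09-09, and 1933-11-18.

365

1932-07-22 is a Friday.
The range spans 517 days (inclusive of both endpoints).
517 = 7 × 73 + 6, so there are 73 full weeks plus 6 extra days.
Each full week contributes 5 weekdays (Mon–Fri): 73 × 5 = 365.
The 6 extra days are Fri, Sat, Sun, Mon, Tue, Wed — 4 of them qualify.
Total: 365 + 4 = 369.
Holidays: 1932-12-16 (Fri); 1933-01-16 (Mon); 1933-01-27 (Fri); 1933-02-12 (Sun); 1933-05-22 (Mon); 1933-08-05 (Sat); 1933-09-09 (Sat); 1933-11-18 (Sat).
4 of the 8 holidays fall on weekdays; the rest are weekends and were already excluded.
Business days: 369 − 4 = 365.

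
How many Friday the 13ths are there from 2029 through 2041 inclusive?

Friday-the-13ths by year:
2029: Apr, Jul
2030: Sep, Dec
2031: Jun
2032: Feb, Aug
2033: May
2034: Jan, Oct
2035: Apr, Jul
2036: Jun
2037: Feb, Mar, Nov
2038: Aug
2039: May
2040: Jan, Apr, Jul
2041: Sep, Dec

23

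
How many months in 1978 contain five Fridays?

A month has five Fridays exactly when Friday falls within its first (length − 28) days.
Jan: 31 days, starts Sun → 5 of Sun, Mon, Tue
Feb: 28 days, starts Wed → 5 of (none)
Mar: 31 days, starts Wed → 5 of Wed, Thu, Fri ✓
Apr: 30 days, starts Sat → 5 of Sat, Sun
May: 31 days, starts Mon → 5 of Mon, Tue, Wed
Jun: 30 days, starts Thu → 5 of Thu, Fri ✓
Jul: 31 days, starts Sat → 5 of Sat, Sun, Mon
Aug: 31 days, starts Tue → 5 of Tue, Wed, Thu
Sep: 30 days, starts Fri → 5 of Fri, Sat ✓
Oct: 31 days, starts Sun → 5 of Sun, Mon, Tue
Nov: 30 days, starts Wed → 5 of Wed, Thu
Dec: 31 days, starts Fri → 5 of Fri, Sat, Sun ✓
Months with five Fridays: Mar, Jun, Sep, Dec.

4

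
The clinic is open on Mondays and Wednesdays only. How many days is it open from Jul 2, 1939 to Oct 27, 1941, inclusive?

Jul 2, 1939 is a Sunday.
From Jul 2, 1939 to Oct 27, 1941 is 849 days inclusive.
849 = 7 × 121 + 2, so there are 121 full weeks plus 2 extra days.
Each full week contributes 2 days from the set (Mon, Wed): 121 × 2 = 242.
The 2 extra days are Sun, Mon — 1 of them qualifies.
Total: 242 + 1 = 243.

243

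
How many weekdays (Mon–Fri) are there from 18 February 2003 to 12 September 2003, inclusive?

149

18 February 2003 is a Tuesday.
The range spans 207 days (inclusive of both endpoints).
207 = 7 × 29 + 4, so there are 29 full weeks plus 4 extra days.
Each full week contributes 5 weekdays (Mon–Fri): 29 × 5 = 145.
The 4 extra days are Tuesday, Wednesday, Thursday, Friday — 4 of them qualify.
Total: 145 + 4 = 149.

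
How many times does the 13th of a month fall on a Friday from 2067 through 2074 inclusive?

Friday-the-13ths by year:
2067: May
2068: Jan, Apr, Jul
2069: Sep, Dec
2070: Jun
2071: Feb, Mar, Nov
2072: May
2073: Jan, Oct
2074: Apr, Jul

15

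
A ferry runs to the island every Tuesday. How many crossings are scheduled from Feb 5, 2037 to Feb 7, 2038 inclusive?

Feb 5, 2037 is a Thursday.
The range spans 368 days (inclusive of both endpoints).
368 = 7 × 52 + 4, so there are 52 full weeks plus 4 extra days.
Each full week contributes one Tuesday: 52 so far.
The 4 extra days are Thursday, Friday, Saturday, Sunday — none qualify.
Total: 52 + 0 = 52.

52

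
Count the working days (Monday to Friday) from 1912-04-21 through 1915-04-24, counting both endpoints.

785 weekdays

1912-04-21 is a Sunday.
The range spans 1099 days (inclusive of both endpoints).
1099 = 7 × 157, so the span is exactly 157 full weeks.
Each full week contributes 5 weekdays (Mon–Fri): 157 × 5 = 785.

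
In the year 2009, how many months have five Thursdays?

5

A month has five Thursdays exactly when Thursday falls within its first (length − 28) days.
Jan: 31 days, starts Thu → 5 of Thu, Fri, Sat ✓
Feb: 28 days, starts Sun → 5 of (none)
Mar: 31 days, starts Sun → 5 of Sun, Mon, Tue
Apr: 30 days, starts Wed → 5 of Wed, Thu ✓
May: 31 days, starts Fri → 5 of Fri, Sat, Sun
Jun: 30 days, starts Mon → 5 of Mon, Tue
Jul: 31 days, starts Wed → 5 of Wed, Thu, Fri ✓
Aug: 31 days, starts Sat → 5 of Sat, Sun, Mon
Sep: 30 days, starts Tue → 5 of Tue, Wed
Oct: 31 days, starts Thu → 5 of Thu, Fri, Sat ✓
Nov: 30 days, starts Sun → 5 of Sun, Mon
Dec: 31 days, starts Tue → 5 of Tue, Wed, Thu ✓
Months with five Thursdays: Jan, Apr, Jul, Oct, Dec.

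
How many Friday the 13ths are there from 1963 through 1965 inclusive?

5

Friday-the-13ths by year:
1963: Sep, Dec
1964: Mar, Nov
1965: Aug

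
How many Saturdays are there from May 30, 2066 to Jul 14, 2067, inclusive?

58 Saturdays

May 30, 2066 is a Sunday.
That's 411 days from start to end, counting both.
411 = 7 × 58 + 5, so there are 58 full weeks plus 5 extra days.
Each full week contributes one Saturday: 58 so far.
The 5 extra days are Sunday, Monday, Tuesday, Wednesday, Thursday — none qualify.
Total: 58 + 0 = 58.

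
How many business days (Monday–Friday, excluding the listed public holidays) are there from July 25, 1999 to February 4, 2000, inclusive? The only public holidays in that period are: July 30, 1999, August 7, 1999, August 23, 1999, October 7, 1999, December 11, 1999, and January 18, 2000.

136 business days

July 25, 1999 is a Sunday.
That's 195 days from start to end, counting both.
195 = 7 × 27 + 6, so there are 27 full weeks plus 6 extra days.
Each full week contributes 5 weekdays (Mon–Fri): 27 × 5 = 135.
The 6 extra days are Sunday, Monday, Tuesday, Wednesday, Thursday, Friday — 5 of them qualify.
Total: 135 + 5 = 140.
Holidays: July 30, 1999 (Fri); August 7, 1999 (Sat); August 23, 1999 (Mon); October 7, 1999 (Thu); December 11, 1999 (Sat); January 18, 2000 (Tue).
4 of the 6 holidays fall on weekdays; the rest are weekends and were already excluded.
Business days: 140 − 4 = 136.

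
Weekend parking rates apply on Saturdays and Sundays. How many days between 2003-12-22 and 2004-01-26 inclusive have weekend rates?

10

2003-12-22 is a Monday.
The range spans 36 days (inclusive of both endpoints).
36 = 7 × 5 + 1, so there are 5 full weeks plus 1 extra day.
Each full week contributes 2 weekend days (Sat, Sun): 5 × 2 = 10.
The 1 extra day is Monday — none qualify.
Total: 10 + 0 = 10.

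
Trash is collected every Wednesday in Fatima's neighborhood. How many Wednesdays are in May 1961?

1961-05-01 is a Monday.
The range spans 31 days (inclusive of both endpoints).
31 = 7 × 4 + 3, so there are 4 full weeks plus 3 extra days.
Each full week contributes one Wednesday: 4 so far.
The 3 extra days are Monday, Tuesday, Wednesday — 1 of them qualifies.
Total: 4 + 1 = 5.

5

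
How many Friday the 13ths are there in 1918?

The 13th falls on a Friday when the month's 13th has weekday Fri.
Jan 13 is Sun; Feb 13 is Wed; Mar 13 is Wed; Apr 13 is Sat; May 13 is Mon; Jun 13 is Thu; Jul 13 is Sat; Aug 13 is Tue; Sep 13 is Fri ✓; Oct 13 is Sun; Nov 13 is Wed; Dec 13 is Fri ✓.
Friday the 13ths: Sep, Dec.

2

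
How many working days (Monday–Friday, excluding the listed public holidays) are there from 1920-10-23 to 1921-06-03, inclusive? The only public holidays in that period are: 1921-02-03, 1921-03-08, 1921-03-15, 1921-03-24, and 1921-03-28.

155

1920-10-23 is a Saturday.
From 1920-10-23 to 1921-06-03 is 224 days inclusive.
224 = 7 × 32, so the span is exactly 32 full weeks.
Each full week contributes 5 weekdays (Mon–Fri): 32 × 5 = 160.
Holidays: 1921-02-03 (Thu); 1921-03-08 (Tue); 1921-03-15 (Tue); 1921-03-24 (Thu); 1921-03-28 (Mon).
All 5 holidays fall on weekdays, so subtract 5.
Business days: 160 − 5 = 155.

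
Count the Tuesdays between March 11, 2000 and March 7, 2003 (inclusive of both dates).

156

March 11, 2000 is a Saturday.
From March 11, 2000 to March 7, 2003 is 1092 days inclusive.
1092 = 7 × 156, so the span is exactly 156 full weeks.
Each full week contributes one Tuesday: 156 so far.
Total: 156.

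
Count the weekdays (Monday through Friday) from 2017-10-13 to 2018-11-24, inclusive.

291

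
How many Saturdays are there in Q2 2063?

April 1, 2063 is a Sunday.
The range spans 91 days (inclusive of both endpoints).
91 = 7 × 13, so the span is exactly 13 full weeks.
Each full week contributes one Saturday: 13 so far.

13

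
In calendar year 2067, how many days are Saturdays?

1 January 2067 is a Saturday.
That's 365 days from start to end, counting both.
365 = 7 × 52 + 1, so there are 52 full weeks plus 1 extra day.
Each full week contributes one Saturday: 52 so far.
The 1 extra day is Sat — 1 of them qualifies.
Total: 52 + 1 = 53.

53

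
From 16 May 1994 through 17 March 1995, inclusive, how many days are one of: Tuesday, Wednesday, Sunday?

131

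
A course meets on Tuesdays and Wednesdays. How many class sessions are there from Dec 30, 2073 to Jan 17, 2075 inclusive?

Dec 30, 2073 is a Saturday.
The range spans 384 days (inclusive of both endpoints).
384 = 7 × 54 + 6, so there are 54 full weeks plus 6 extra days.
Each full week contributes 2 days from the set (Tue, Wed): 54 × 2 = 108.
The 6 extra days are Sat, Sun, Mon, Tue, Wed, Thu — 2 of them qualify.
Total: 108 + 2 = 110.

110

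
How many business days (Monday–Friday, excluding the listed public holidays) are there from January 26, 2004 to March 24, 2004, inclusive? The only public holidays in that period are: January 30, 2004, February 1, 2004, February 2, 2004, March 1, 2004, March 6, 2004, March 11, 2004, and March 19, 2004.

38 business days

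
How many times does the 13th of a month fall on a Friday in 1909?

The 13th falls on a Friday when the month's 13th has weekday Fri.
Jan 13 is Wed; Feb 13 is Sat; Mar 13 is Sat; Apr 13 is Tue; May 13 is Thu; Jun 13 is Sun; Jul 13 is Tue; Aug 13 is Fri ✓; Sep 13 is Mon; Oct 13 is Wed; Nov 13 is Sat; Dec 13 is Mon.
Friday the 13ths: Aug.

1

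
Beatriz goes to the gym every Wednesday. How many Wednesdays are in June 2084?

June 1, 2084 is a Thursday.
That's 30 days from start to end, counting both.
30 = 7 × 4 + 2, so there are 4 full weeks plus 2 extra days.
Each full week contributes one Wednesday: 4 so far.
The 2 extra days are Thu, Fri — none qualify.
Total: 4 + 0 = 4.

4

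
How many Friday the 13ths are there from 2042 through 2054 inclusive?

23

Friday-the-13ths by year:
2042: Jun
2043: Feb, Mar, Nov
2044: May
2045: Jan, Oct
2046: Apr, Jul
2047: Sep, Dec
2048: Mar, Nov
2049: Aug
2050: May
2051: Jan, Oct
2052: Sep, Dec
2053: Jun
2054: Feb, Mar, Nov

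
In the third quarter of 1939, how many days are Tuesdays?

13

1939-07-01 is a Saturday.
The range spans 92 days (inclusive of both endpoints).
92 = 7 × 13 + 1, so there are 13 full weeks plus 1 extra day.
Each full week contributes one Tuesday: 13 so far.
The 1 extra day is Sat — none qualify.
Total: 13 + 0 = 13.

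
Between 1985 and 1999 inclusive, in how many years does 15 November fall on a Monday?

2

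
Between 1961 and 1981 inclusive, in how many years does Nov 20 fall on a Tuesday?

3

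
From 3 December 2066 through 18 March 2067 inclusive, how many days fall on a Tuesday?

3 December 2066 is a Friday.
The range spans 106 days (inclusive of both endpoints).
106 = 7 × 15 + 1, so there are 15 full weeks plus 1 extra day.
Each full week contributes one Tuesday: 15 so far.
The 1 extra day is Fri — none qualify.
Total: 15 + 0 = 15.

15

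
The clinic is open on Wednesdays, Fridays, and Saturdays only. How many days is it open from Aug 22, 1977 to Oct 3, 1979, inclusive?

331

Aug 22, 1977 is a Monday.
That's 773 days from start to end, counting both.
773 = 7 × 110 + 3, so there are 110 full weeks plus 3 extra days.
Each full week contributes 3 days from the set (Wed, Fri, Sat): 110 × 3 = 330.
The 3 extra days are Monday, Tuesday, Wednesday — 1 of them qualifies.
Total: 330 + 1 = 331.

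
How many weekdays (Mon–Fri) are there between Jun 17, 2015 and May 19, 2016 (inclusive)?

242

Jun 17, 2015 is a Wednesday.
From Jun 17, 2015 to May 19, 2016 is 338 days inclusive.
338 = 7 × 48 + 2, so there are 48 full weeks plus 2 extra days.
Each full week contributes 5 weekdays (Mon–Fri): 48 × 5 = 240.
The 2 extra days are Wed, Thu — 2 of them qualify.
Total: 240 + 2 = 242.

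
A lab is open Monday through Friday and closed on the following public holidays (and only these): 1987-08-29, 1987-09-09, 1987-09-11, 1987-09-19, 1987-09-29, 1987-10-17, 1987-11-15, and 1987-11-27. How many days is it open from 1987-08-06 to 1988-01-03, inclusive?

1987-08-06 is a Thursday.
The range spans 151 days (inclusive of both endpoints).
151 = 7 × 21 + 4, so there are 21 full weeks plus 4 extra days.
Each full week contributes 5 weekdays (Mon–Fri): 21 × 5 = 105.
The 4 extra days are Thu, Fri, Sat, Sun — 2 of them qualify.
Total: 105 + 2 = 107.
Holidays: 1987-08-29 (Sat); 1987-09-09 (Wed); 1987-09-11 (Fri); 1987-09-19 (Sat); 1987-09-29 (Tue); 1987-10-17 (Sat); 1987-11-15 (Sun); 1987-11-27 (Fri).
4 of the 8 holidays fall on weekdays; the rest are weekends and were already excluded.
Business days: 107 − 4 = 103.

103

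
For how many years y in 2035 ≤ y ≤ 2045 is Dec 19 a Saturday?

2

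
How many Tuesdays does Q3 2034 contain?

1 July 2034 is a Saturday.
From 1 July 2034 to 30 September 2034 is 92 days inclusive.
92 = 7 × 13 + 1, so there are 13 full weeks plus 1 extra day.
Each full week contributes one Tuesday: 13 so far.
The 1 extra day is Sat — none qualify.
Total: 13 + 0 = 13.

13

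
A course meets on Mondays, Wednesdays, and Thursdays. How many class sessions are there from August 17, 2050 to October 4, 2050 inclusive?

August 17, 2050 is a Wednesday.
The range spans 49 days (inclusive of both endpoints).
49 = 7 × 7, so the span is exactly 7 full weeks.
Each full week contributes 3 days from the set (Mon, Wed, Thu): 7 × 3 = 21.
Total: 21.

21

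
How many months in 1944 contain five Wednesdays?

4

A month has five Wednesdays exactly when Wednesday falls within its first (length − 28) days.
Jan: 31 days, starts Sat → 5 of Sat, Sun, Mon
Feb: 29 days, starts Tue → 5 of Tue
Mar: 31 days, starts Wed → 5 of Wed, Thu, Fri ✓
Apr: 30 days, starts Sat → 5 of Sat, Sun
May: 31 days, starts Mon → 5 of Mon, Tue, Wed ✓
Jun: 30 days, starts Thu → 5 of Thu, Fri
Jul: 31 days, starts Sat → 5 of Sat, Sun, Mon
Aug: 31 days, starts Tue → 5 of Tue, Wed, Thu ✓
Sep: 30 days, starts Fri → 5 of Fri, Sat
Oct: 31 days, starts Sun → 5 of Sun, Mon, Tue
Nov: 30 days, starts Wed → 5 of Wed, Thu ✓
Dec: 31 days, starts Fri → 5 of Fri, Sat, Sun
Months with five Wednesdays: Mar, May, Aug, Nov.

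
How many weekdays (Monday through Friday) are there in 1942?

1 January 1942 is a Thursday.
That's 365 days from start to end, counting both.
365 = 7 × 52 + 1, so there are 52 full weeks plus 1 extra day.
Each full week contributes 5 weekdays (Mon–Fri): 52 × 5 = 260.
The 1 extra day is Thu — 1 of them qualifies.
Total: 260 + 1 = 261.

261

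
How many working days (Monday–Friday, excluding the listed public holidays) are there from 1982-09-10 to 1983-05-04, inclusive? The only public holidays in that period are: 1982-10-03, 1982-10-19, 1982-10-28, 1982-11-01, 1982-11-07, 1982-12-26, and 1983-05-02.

165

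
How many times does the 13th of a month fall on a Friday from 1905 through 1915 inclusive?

Friday-the-13ths by year:
1905: Jan, Oct
1906: Apr, Jul
1907: Sep, Dec
1908: Mar, Nov
1909: Aug
1910: May
1911: Jan, Oct
1912: Sep, Dec
1913: Jun
1914: Feb, Mar, Nov
1915: Aug

19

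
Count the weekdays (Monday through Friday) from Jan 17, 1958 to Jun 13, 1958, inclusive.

106

Jan 17, 1958 is a Friday.
From Jan 17, 1958 to Jun 13, 1958 is 148 days inclusive.
148 = 7 × 21 + 1, so there are 21 full weeks plus 1 extra day.
Each full week contributes 5 weekdays (Mon–Fri): 21 × 5 = 105.
The 1 extra day is Fri — 1 of them qualifies.
Total: 105 + 1 = 106.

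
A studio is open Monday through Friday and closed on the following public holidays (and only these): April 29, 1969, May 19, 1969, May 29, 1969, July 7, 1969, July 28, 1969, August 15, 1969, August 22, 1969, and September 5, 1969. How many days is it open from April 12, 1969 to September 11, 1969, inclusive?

101

April 12, 1969 is a Saturday.
That's 153 days from start to end, counting both.
153 = 7 × 21 + 6, so there are 21 full weeks plus 6 extra days.
Each full week contributes 5 weekdays (Mon–Fri): 21 × 5 = 105.
The 6 extra days are Sat, Sun, Mon, Tue, Wed, Thu — 4 of them qualify.
Total: 105 + 4 = 109.
Holidays: April 29, 1969 (Tue); May 19, 1969 (Mon); May 29, 1969 (Thu); July 7, 1969 (Mon); July 28, 1969 (Mon); August 15, 1969 (Fri); August 22, 1969 (Fri); September 5, 1969 (Fri).
All 8 holidays fall on weekdays, so subtract 8.
Business days: 109 − 8 = 101.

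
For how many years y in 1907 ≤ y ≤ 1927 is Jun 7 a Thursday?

2

Day of week of June 7 in each year:
1907: Fri, 1908: Sun, 1909: Mon, 1910: Tue, 1911: Wed, 1912: Fri, 1913: Sat, 1914: Sun, 1915: Mon, 1916: Wed, 1917: Thu ✓, 1918: Fri, 1919: Sat, 1920: Mon, 1921: Tue, 1922: Wed, 1923: Thu ✓, 1924: Sat, 1925: Sun, 1926: Mon, 1927: Tue
Thursdays: 1917, 1923.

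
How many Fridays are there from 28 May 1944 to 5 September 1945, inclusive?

28 May 1944 is a Sunday.
From 28 May 1944 to 5 September 1945 is 466 days inclusive.
466 = 7 × 66 + 4, so there are 66 full weeks plus 4 extra days.
Each full week contributes one Friday: 66 so far.
The 4 extra days are Sun, Mon, Tue, Wed — none qualify.
Total: 66 + 0 = 66.

66 Fridays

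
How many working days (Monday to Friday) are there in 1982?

261 weekdays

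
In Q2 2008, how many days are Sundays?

2008-04-01 is a Tuesday.
The range spans 91 days (inclusive of both endpoints).
91 = 7 × 13, so the span is exactly 13 full weeks.
Each full week contributes one Sunday: 13 so far.

13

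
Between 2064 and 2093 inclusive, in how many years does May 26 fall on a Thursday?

Day of week of May 26 in each year:
2064: Mon, 2065: Tue, 2066: Wed, 2067: Thu ✓, 2068: Sat, 2069: Sun, 2070: Mon, 2071: Tue, 2072: Thu ✓, 2073: Fri, 2074: Sat, 2075: Sun, 2076: Tue, 2077: Wed, 2078: Thu ✓, 2079: Fri, 2080: Sun, 2081: Mon, 2082: Tue, 2083: Wed, 2084: Fri, 2085: Sat, 2086: Sun, 2087: Mon, 2088: Wed, 2089: Thu ✓, 2090: Fri, 2091: Sat, 2092: Mon, 2093: Tue
Thursdays: 2067, 2072, 2078, 2089.

4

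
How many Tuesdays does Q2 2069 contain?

1 April 2069 is a Monday.
That's 91 days from start to end, counting both.
91 = 7 × 13, so the span is exactly 13 full weeks.
Each full week contributes one Tuesday: 13 so far.

13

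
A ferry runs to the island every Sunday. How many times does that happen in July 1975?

4

Jul 1, 1975 is a Tuesday.
That's 31 days from start to end, counting both.
31 = 7 × 4 + 3, so there are 4 full weeks plus 3 extra days.
Each full week contributes one Sunday: 4 so far.
The 3 extra days are Tue, Wed, Thu — none qualify.
Total: 4 + 0 = 4.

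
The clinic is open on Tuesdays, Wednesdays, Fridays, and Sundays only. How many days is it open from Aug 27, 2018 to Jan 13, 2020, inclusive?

Aug 27, 2018 is a Monday.
From Aug 27, 2018 to Jan 13, 2020 is 505 days inclusive.
505 = 7 × 72 + 1, so there are 72 full weeks plus 1 extra day.
Each full week contributes 4 days from the set (Tue, Wed, Fri, Sun): 72 × 4 = 288.
The 1 extra day is Mon — none qualify.
Total: 288 + 0 = 288.

288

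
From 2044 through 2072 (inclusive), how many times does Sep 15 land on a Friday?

Day of week of September 15 in each year:
2044: Thu, 2045: Fri ✓, 2046: Sat, 2047: Sun, 2048: Tue, 2049: Wed, 2050: Thu, 2051: Fri ✓, 2052: Sun, 2053: Mon, 2054: Tue, 2055: Wed, 2056: Fri ✓, 2057: Sat, 2058: Sun, 2059: Mon, 2060: Wed, 2061: Thu, 2062: Fri ✓, 2063: Sat, 2064: Mon, 2065: Tue, 2066: Wed, 2067: Thu, 2068: Sat, 2069: Sun, 2070: Mon, 2071: Tue, 2072: Thu
Fridays: 2045, 2051, 2056, 2062.

4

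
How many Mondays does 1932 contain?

January 1, 1932 is a Friday.
The range spans 366 days (inclusive of both endpoints).
366 = 7 × 52 + 2, so there are 52 full weeks plus 2 extra days.
Each full week contributes one Monday: 52 so far.
The 2 extra days are Fri, Sat — none qualify.
Total: 52 + 0 = 52.

52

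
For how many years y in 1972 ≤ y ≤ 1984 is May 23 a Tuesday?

2

Day of week of May 23 in each year:
1972: Tue ✓, 1973: Wed, 1974: Thu, 1975: Fri, 1976: Sun, 1977: Mon, 1978: Tue ✓, 1979: Wed, 1980: Fri, 1981: Sat, 1982: Sun, 1983: Mon, 1984: Wed
Tuesdays: 1972, 1978.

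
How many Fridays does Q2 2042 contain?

13

Apr 1, 2042 is a Tuesday.
From Apr 1, 2042 to Jun 30, 2042 is 91 days inclusive.
91 = 7 × 13, so the span is exactly 13 full weeks.
Each full week contributes one Friday: 13 so far.
Total: 13.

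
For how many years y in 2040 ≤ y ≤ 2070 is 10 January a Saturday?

Day of week of January 10 in each year:
2040: Tue, 2041: Thu, 2042: Fri, 2043: Sat ✓, 2044: Sun, 2045: Tue, 2046: Wed, 2047: Thu, 2048: Fri, 2049: Sun, 2050: Mon, 2051: Tue, 2052: Wed, 2053: Fri, 2054: Sat ✓, 2055: Sun, 2056: Mon, 2057: Wed, 2058: Thu, 2059: Fri, 2060: Sat ✓, 2061: Mon, 2062: Tue, 2063: Wed, 2064: Thu, 2065: Sat ✓, 2066: Sun, 2067: Mon, 2068: Tue, 2069: Thu, 2070: Fri
Saturdays: 2043, 2054, 2060, 2065.

4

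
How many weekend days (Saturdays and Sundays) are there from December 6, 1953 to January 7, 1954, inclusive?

December 6, 1953 is a Sunday.
From December 6, 1953 to January 7, 1954 is 33 days inclusive.
33 = 7 × 4 + 5, so there are 4 full weeks plus 5 extra days.
Each full week contributes 2 weekend days (Sat, Sun): 4 × 2 = 8.
The 5 extra days are Sun, Mon, Tue, Wed, Thu — 1 of them qualifies.
Total: 8 + 1 = 9.

9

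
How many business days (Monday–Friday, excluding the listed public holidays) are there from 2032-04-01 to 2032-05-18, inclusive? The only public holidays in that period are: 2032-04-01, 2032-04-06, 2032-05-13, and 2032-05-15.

31 business days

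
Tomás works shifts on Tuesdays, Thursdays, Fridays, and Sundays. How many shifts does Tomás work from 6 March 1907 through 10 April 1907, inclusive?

20

6 March 1907 is a Wednesday.
The range spans 36 days (inclusive of both endpoints).
36 = 7 × 5 + 1, so there are 5 full weeks plus 1 extra day.
Each full week contributes 4 days from the set (Tue, Thu, Fri, Sun): 5 × 4 = 20.
The 1 extra day is Wed — none qualify.
Total: 20 + 0 = 20.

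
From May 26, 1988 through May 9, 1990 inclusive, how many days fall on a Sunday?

102

May 26, 1988 is a Thursday.
From May 26, 1988 to May 9, 1990 is 714 days inclusive.
714 = 7 × 102, so the span is exactly 102 full weeks.
Each full week contributes one Sunday: 102 so far.
Total: 102.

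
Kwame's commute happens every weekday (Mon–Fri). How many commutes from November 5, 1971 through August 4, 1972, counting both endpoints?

196

November 5, 1971 is a Friday.
The range spans 274 days (inclusive of both endpoints).
274 = 7 × 39 + 1, so there are 39 full weeks plus 1 extra day.
Each full week contributes 5 weekdays (Mon–Fri): 39 × 5 = 195.
The 1 extra day is Fri — 1 of them qualifies.
Total: 195 + 1 = 196.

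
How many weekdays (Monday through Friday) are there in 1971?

1 January 1971 is a Friday.
That's 365 days from start to end, counting both.
365 = 7 × 52 + 1, so there are 52 full weeks plus 1 extra day.
Each full week contributes 5 weekdays (Mon–Fri): 52 × 5 = 260.
The 1 extra day is Friday — 1 of them qualifies.
Total: 260 + 1 = 261.

261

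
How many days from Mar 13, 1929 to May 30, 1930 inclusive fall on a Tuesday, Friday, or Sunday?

Mar 13, 1929 is a Wednesday.
From Mar 13, 1929 to May 30, 1930 is 444 days inclusive.
444 = 7 × 63 + 3, so there are 63 full weeks plus 3 extra days.
Each full week contributes 3 days from the set (Tue, Fri, Sun): 63 × 3 = 189.
The 3 extra days are Wed, Thu, Fri — 1 of them qualifies.
Total: 189 + 1 = 190.

190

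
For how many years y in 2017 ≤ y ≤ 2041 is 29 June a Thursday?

4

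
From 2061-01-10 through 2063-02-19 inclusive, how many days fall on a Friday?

2061-01-10 is a Monday.
That's 771 days from start to end, counting both.
771 = 7 × 110 + 1, so there are 110 full weeks plus 1 extra day.
Each full week contributes one Friday: 110 so far.
The 1 extra day is Mon — none qualify.
Total: 110 + 0 = 110.

110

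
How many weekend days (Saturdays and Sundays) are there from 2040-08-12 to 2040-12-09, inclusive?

2040-08-12 is a Sunday.
The range spans 120 days (inclusive of both endpoints).
120 = 7 × 17 + 1, so there are 17 full weeks plus 1 extra day.
Each full week contributes 2 weekend days (Sat, Sun): 17 × 2 = 34.
The 1 extra day is Sunday — 1 of them qualifies.
Total: 34 + 1 = 35.

35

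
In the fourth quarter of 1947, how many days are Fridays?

October 1, 1947 is a Wednesday.
From October 1, 1947 to December 31, 1947 is 92 days inclusive.
92 = 7 × 13 + 1, so there are 13 full weeks plus 1 extra day.
Each full week contributes one Friday: 13 so far.
The 1 extra day is Wednesday — none qualify.
Total: 13 + 0 = 13.

13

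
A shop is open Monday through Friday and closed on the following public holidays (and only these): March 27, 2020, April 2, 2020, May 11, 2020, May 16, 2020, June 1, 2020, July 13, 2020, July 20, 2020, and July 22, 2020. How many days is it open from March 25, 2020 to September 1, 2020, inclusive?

March 25, 2020 is a Wednesday.
From March 25, 2020 to September 1, 2020 is 161 days inclusive.
161 = 7 × 23, so the span is exactly 23 full weeks.
Each full week contributes 5 weekdays (Mon–Fri): 23 × 5 = 115.
Total: 115.
Holidays: March 27, 2020 (Fri); April 2, 2020 (Thu); May 11, 2020 (Mon); May 16, 2020 (Sat); June 1, 2020 (Mon); July 13, 2020 (Mon); July 20, 2020 (Mon); July 22, 2020 (Wed).
7 of the 8 holidays fall on weekdays; the rest are weekends and were already excluded.
Business days: 115 − 7 = 108.

108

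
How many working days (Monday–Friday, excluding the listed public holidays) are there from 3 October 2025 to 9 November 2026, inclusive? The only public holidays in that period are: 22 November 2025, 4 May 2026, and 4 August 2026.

285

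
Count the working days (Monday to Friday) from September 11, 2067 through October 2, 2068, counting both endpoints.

277 weekdays

September 11, 2067 is a Sunday.
That's 388 days from start to end, counting both.
388 = 7 × 55 + 3, so there are 55 full weeks plus 3 extra days.
Each full week contributes 5 weekdays (Mon–Fri): 55 × 5 = 275.
The 3 extra days are Sunday, Monday, Tuesday — 2 of them qualify.
Total: 275 + 2 = 277.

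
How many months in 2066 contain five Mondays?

4

A month has five Mondays exactly when Monday falls within its first (length − 28) days.
Jan: 31 days, starts Fri → 5 of Fri, Sat, Sun
Feb: 28 days, starts Mon → 5 of (none)
Mar: 31 days, starts Mon → 5 of Mon, Tue, Wed ✓
Apr: 30 days, starts Thu → 5 of Thu, Fri
May: 31 days, starts Sat → 5 of Sat, Sun, Mon ✓
Jun: 30 days, starts Tue → 5 of Tue, Wed
Jul: 31 days, starts Thu → 5 of Thu, Fri, Sat
Aug: 31 days, starts Sun → 5 of Sun, Mon, Tue ✓
Sep: 30 days, starts Wed → 5 of Wed, Thu
Oct: 31 days, starts Fri → 5 of Fri, Sat, Sun
Nov: 30 days, starts Mon → 5 of Mon, Tue ✓
Dec: 31 days, starts Wed → 5 of Wed, Thu, Fri
Months with five Mondays: Mar, May, Aug, Nov.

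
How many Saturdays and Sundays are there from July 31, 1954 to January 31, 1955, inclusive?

54

July 31, 1954 is a Saturday.
From July 31, 1954 to January 31, 1955 is 185 days inclusive.
185 = 7 × 26 + 3, so there are 26 full weeks plus 3 extra days.
Each full week contributes 2 weekend days (Sat, Sun): 26 × 2 = 52.
The 3 extra days are Sat, Sun, Mon — 2 of them qualify.
Total: 52 + 2 = 54.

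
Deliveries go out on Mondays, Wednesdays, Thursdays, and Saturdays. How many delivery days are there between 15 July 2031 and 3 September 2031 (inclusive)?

29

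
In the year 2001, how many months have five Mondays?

5

A month has five Mondays exactly when Monday falls within its first (length − 28) days.
Jan: 31 days, starts Mon → 5 of Mon, Tue, Wed ✓
Feb: 28 days, starts Thu → 5 of (none)
Mar: 31 days, starts Thu → 5 of Thu, Fri, Sat
Apr: 30 days, starts Sun → 5 of Sun, Mon ✓
May: 31 days, starts Tue → 5 of Tue, Wed, Thu
Jun: 30 days, starts Fri → 5 of Fri, Sat
Jul: 31 days, starts Sun → 5 of Sun, Mon, Tue ✓
Aug: 31 days, starts Wed → 5 of Wed, Thu, Fri
Sep: 30 days, starts Sat → 5 of Sat, Sun
Oct: 31 days, starts Mon → 5 of Mon, Tue, Wed ✓
Nov: 30 days, starts Thu → 5 of Thu, Fri
Dec: 31 days, starts Sat → 5 of Sat, Sun, Mon ✓
Months with five Mondays: Jan, Apr, Jul, Oct, Dec.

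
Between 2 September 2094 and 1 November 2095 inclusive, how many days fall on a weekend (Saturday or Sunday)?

122

2 September 2094 is a Thursday.
The range spans 426 days (inclusive of both endpoints).
426 = 7 × 60 + 6, so there are 60 full weeks plus 6 extra days.
Each full week contributes 2 weekend days (Sat, Sun): 60 × 2 = 120.
The 6 extra days are Thursday, Friday, Saturday, Sunday, Monday, Tuesday — 2 of them qualify.
Total: 120 + 2 = 122.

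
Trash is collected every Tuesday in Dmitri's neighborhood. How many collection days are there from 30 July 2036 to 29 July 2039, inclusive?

30 July 2036 is a Wednesday.
The range spans 1095 days (inclusive of both endpoints).
1095 = 7 × 156 + 3, so there are 156 full weeks plus 3 extra days.
Each full week contributes one Tuesday: 156 so far.
The 3 extra days are Wednesday, Thursday, Friday — none qualify.
Total: 156 + 0 = 156.

156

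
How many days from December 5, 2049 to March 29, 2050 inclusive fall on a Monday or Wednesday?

33

December 5, 2049 is a Sunday.
From December 5, 2049 to March 29, 2050 is 115 days inclusive.
115 = 7 × 16 + 3, so there are 16 full weeks plus 3 extra days.
Each full week contributes 2 days from the set (Mon, Wed): 16 × 2 = 32.
The 3 extra days are Sun, Mon, Tue — 1 of them qualifies.
Total: 32 + 1 = 33.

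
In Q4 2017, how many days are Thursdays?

13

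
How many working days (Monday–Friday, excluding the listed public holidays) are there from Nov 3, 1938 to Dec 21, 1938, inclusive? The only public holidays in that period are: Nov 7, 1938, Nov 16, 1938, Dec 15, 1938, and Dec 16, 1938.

31 working days

Nov 3, 1938 is a Thursday.
The range spans 49 days (inclusive of both endpoints).
49 = 7 × 7, so the span is exactly 7 full weeks.
Each full week contributes 5 weekdays (Mon–Fri): 7 × 5 = 35.
Total: 35.
Holidays: Nov 7, 1938 (Mon); Nov 16, 1938 (Wed); Dec 15, 1938 (Thu); Dec 16, 1938 (Fri).
All 4 holidays fall on weekdays, so subtract 4.
Business days: 35 − 4 = 31.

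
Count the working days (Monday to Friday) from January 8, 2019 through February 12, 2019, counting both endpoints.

26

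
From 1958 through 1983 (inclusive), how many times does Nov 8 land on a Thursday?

3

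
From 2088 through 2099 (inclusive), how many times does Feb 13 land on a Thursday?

Day of week of February 13 in each year:
2088: Fri, 2089: Sun, 2090: Mon, 2091: Tue, 2092: Wed, 2093: Fri, 2094: Sat, 2095: Sun, 2096: Mon, 2097: Wed, 2098: Thu ✓, 2099: Fri
Thursdays: 2098.

1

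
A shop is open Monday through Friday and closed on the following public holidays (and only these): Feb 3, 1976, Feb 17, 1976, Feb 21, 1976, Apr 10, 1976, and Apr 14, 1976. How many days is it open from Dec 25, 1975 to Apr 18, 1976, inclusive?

Dec 25, 1975 is a Thursday.
That's 116 days from start to end, counting both.
116 = 7 × 16 + 4, so there are 16 full weeks plus 4 extra days.
Each full week contributes 5 weekdays (Mon–Fri): 16 × 5 = 80.
The 4 extra days are Thu, Fri, Sat, Sun — 2 of them qualify.
Total: 80 + 2 = 82.
Holidays: Feb 3, 1976 (Tue); Feb 17, 1976 (Tue); Feb 21, 1976 (Sat); Apr 10, 1976 (Sat); Apr 14, 1976 (Wed).
3 of the 5 holidays fall on weekdays; the rest are weekends and were already excluded.
Business days: 82 − 3 = 79.

79 business days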